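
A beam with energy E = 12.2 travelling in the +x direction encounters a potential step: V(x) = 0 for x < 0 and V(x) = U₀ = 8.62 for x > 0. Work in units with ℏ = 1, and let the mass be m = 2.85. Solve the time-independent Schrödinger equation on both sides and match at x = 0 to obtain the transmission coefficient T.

On each side the TISE gives plane waves with k = √(2m(E − V))/ℏ: k₁ = √(2·2.85·12.2) = 8.339, k₂ = √(2·2.85·3.58) = 4.517.
Matching ψ and ψ′ at x = 0 gives r = (k₁ − k₂)/(k₁ + k₂), so R = r² = 0.08837 and T = 1 − R = 0.9116.

T = 0.912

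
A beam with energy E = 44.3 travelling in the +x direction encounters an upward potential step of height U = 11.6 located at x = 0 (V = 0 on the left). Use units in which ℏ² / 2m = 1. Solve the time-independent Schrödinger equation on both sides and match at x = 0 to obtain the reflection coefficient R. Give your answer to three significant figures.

On each side the TISE gives plane waves with k = √(2m(E − V))/ℏ: k₁ = √(2·½·44.3) = 6.656, k₂ = √(2·½·32.7) = 5.718.
Matching ψ and ψ′ at x = 0 gives r = (k₁ − k₂)/(k₁ + k₂), so R = r² = 0.005739 and T = 1 − R = 0.9943.

R = 0.00574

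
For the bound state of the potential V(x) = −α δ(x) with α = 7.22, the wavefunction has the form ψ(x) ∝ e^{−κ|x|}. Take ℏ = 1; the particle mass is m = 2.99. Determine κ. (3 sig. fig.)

Integrate −(ℏ²/2m)ψ'' − αδ(x)ψ = Eψ from −ε to +ε: the ψ'' term gives ψ'(0⁺) − ψ'(0⁻) and the δ term gives −(2mα/ℏ²)ψ(0).
With ψ ∝ e^{−κ|x|} this yields −2κ = −2mα/ℏ², so κ = mα/ℏ² = 21.59.

κ = 21.6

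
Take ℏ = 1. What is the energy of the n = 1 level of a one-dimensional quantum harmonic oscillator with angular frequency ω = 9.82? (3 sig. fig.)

E = 14.7

The oscillator eigenvalues are E_n = ℏω(n + ½), so E_1 = 9.82 × 1.5 = 14.73.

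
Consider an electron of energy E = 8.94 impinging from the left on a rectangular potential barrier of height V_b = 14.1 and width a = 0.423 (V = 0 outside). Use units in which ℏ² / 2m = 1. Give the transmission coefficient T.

Since E < V_b the interior solution is evanescent with decay constant κ = √(2m(V_b − E))/ℏ = 2.272.
κa = 0.9609, sinh(κa) = 1.116.
Matching ψ, ψ′ at both faces gives T = [1 + V_b² sinh²(κa) / (4E(V_b − E))]⁻¹ = 1/2.341 = 0.427.

T = 0.427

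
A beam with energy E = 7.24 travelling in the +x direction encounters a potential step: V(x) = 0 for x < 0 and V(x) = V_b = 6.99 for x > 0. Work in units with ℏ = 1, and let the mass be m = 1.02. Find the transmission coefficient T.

T = 0.529

On each side the TISE gives plane waves with k = √(2m(E − V))/ℏ: k₁ = √(2·1.02·7.24) = 3.843, k₂ = √(2·1.02·0.25) = 0.7141.
Matching ψ and ψ′ at x = 0 gives r = (k₁ − k₂)/(k₁ + k₂), so R = r² = 0.4714 and T = 1 − R = 0.5286.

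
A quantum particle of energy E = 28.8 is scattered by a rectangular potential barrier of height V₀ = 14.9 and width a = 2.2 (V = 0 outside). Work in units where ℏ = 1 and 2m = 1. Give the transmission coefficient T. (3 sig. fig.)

T = 0.891

E > V₀: inside the barrier k₂ = √(2m(E − V₀))/ℏ = 3.728, k₂a = 8.202.
Matching at both interfaces gives T⁻¹ = 1 + V₀² sin²(k₂a) / [4E(E − V₀)] = 1.123, hence T = 0.891.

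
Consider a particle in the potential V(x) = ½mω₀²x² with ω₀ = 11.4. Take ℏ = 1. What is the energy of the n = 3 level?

The oscillator eigenvalues are E_n = ℏω₀(n + ½), so E_3 = 11.4 × 3.5 = 39.90.

E = 39.9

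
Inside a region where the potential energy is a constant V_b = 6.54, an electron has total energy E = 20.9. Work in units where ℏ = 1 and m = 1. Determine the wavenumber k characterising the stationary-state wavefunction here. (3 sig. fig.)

With E > V_b the solution is oscillatory, ψ ∝ e^{±ikx} with k = √(2m(E − V_b))/ℏ.
k = √(2 × 1 × 14.36) = 5.359.

k = 5.36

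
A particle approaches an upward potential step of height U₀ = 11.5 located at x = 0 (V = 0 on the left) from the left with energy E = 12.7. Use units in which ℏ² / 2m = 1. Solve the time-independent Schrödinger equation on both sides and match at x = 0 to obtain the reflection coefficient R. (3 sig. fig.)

The wavenumbers are k₁ = √(2mE)/ℏ = 3.564 on the left and k₂ = √(2m(E − U₀))/ℏ = 1.095 on the right.
Continuity of ψ and ψ′ at the step yields the reflection amplitude r = (k₁ − k₂)/(k₁ + k₂) = 0.5298; thus R = |r|² = 0.2807, T = 0.7193.

R = 0.281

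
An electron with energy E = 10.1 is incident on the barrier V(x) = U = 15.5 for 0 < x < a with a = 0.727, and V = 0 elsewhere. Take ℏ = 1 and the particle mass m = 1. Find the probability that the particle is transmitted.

T = 0.0301

Since E < U the interior solution is evanescent with decay constant κ = √(2m(U − E))/ℏ = 3.286.
κa = 2.389, sinh(κa) = 5.406.
The exact tunnelling result is T⁻¹ = 1 + U² sinh²(κa) / [4E(U − E)] = 33.19, so T = 0.0301.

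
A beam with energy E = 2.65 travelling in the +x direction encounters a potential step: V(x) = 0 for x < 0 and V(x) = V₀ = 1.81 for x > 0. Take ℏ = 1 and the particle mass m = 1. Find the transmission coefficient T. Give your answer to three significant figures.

T = 0.922

The wavenumbers are k₁ = √(2mE)/ℏ = 2.302 on the left and k₂ = √(2m(E − V₀))/ℏ = 1.296 on the right.
Continuity of ψ and ψ′ at the step yields the reflection amplitude r = (k₁ − k₂)/(k₁ + k₂) = 0.2796; thus R = |r|² = 0.07817, T = 0.9218.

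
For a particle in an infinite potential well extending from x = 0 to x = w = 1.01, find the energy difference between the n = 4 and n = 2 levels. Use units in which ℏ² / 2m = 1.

ΔE = 116

E_n = n²π²ℏ²/(2mw²), so ΔE = (4² − 2²) π²ℏ²/(2mw²).
ΔE = 12 × π² / (2 × 0.5 × 1.01²) = 116.1.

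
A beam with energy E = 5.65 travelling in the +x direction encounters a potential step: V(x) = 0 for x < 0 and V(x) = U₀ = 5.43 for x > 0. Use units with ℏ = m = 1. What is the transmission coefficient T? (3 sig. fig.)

On each side the TISE gives plane waves with k = √(2m(E − V))/ℏ: k₁ = √(2·1·5.65) = 3.362, k₂ = √(2·1·0.22) = 0.6633.
Matching ψ and ψ′ at x = 0 gives r = (k₁ − k₂)/(k₁ + k₂), so R = r² = 0.4494 and T = 1 − R = 0.5506.

T = 0.551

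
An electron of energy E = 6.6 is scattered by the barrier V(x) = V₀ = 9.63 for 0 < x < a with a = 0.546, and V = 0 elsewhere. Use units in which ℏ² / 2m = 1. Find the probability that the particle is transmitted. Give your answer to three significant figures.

T = 0.416

E < V₀: inside the barrier ψ ∝ e^{±κx} with κ = √(2m(V₀ − E))/ℏ = 1.741.
κa = 0.9504, sinh(κa) = 1.100.
Matching ψ, ψ′ at both faces gives T = [1 + V₀² sinh²(κa) / (4E(V₀ − E))]⁻¹ = 1/2.403 = 0.416.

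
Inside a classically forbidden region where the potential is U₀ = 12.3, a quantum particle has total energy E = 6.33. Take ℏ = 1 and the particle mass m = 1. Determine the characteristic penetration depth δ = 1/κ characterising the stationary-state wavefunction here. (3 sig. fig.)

Since E < U₀ the TISE in this region is ψ'' = κ²ψ with κ = √(2m(U₀ − E))/ℏ.
κ = √(2 × 1 × 5.97) = 3.455. The penetration depth is δ = 1/κ = 0.289.

δ = 0.289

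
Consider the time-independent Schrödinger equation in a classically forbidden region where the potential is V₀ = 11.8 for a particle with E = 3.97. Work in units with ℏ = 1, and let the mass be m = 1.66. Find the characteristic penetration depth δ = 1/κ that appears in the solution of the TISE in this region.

Since E < V₀ the TISE in this region is ψ'' = κ²ψ with κ = √(2m(V₀ − E))/ℏ.
κ = √(2 × 1.66 × 7.83) = 5.099. The penetration depth is δ = 1/κ = 0.196.

δ = 0.196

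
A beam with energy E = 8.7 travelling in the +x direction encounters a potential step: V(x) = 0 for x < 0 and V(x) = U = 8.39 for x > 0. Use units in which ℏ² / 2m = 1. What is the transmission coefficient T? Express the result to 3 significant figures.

T = 0.534

On each side the TISE gives plane waves with k = √(2m(E − V))/ℏ: k₁ = √(2·½·8.7) = 2.950, k₂ = √(2·½·0.31) = 0.5568.
Continuity of ψ and ψ′ at the step yields the reflection amplitude r = (k₁ − k₂)/(k₁ + k₂) = 0.6824; thus R = |r|² = 0.4657, T = 0.5343.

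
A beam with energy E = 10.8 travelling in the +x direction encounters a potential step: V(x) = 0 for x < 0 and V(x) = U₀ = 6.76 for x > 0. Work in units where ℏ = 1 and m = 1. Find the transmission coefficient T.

T = 0.942

The wavenumbers are k₁ = √(2mE)/ℏ = 4.648 on the left and k₂ = √(2m(E − U₀))/ℏ = 2.843 on the right.
Continuity of ψ and ψ′ at the step yields the reflection amplitude r = (k₁ − k₂)/(k₁ + k₂) = 0.2410; thus R = |r|² = 0.05808, T = 0.9419.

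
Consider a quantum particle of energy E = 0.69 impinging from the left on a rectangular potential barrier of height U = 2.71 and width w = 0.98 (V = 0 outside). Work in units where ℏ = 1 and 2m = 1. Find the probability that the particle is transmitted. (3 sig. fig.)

T = 0.175

E < U: inside the barrier ψ ∝ e^{±κx} with κ = √(2m(U − E))/ℏ = 1.421.
κw = 1.393, sinh(κw) = 1.889.
The exact tunnelling result is T⁻¹ = 1 + U² sinh²(κw) / [4E(U − E)] = 5.700, so T = 0.175.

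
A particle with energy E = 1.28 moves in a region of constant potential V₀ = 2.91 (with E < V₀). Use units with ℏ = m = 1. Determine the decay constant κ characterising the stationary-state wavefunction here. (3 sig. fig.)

κ = 1.81

Since E < V₀ the TISE in this region is ψ'' = κ²ψ with κ = √(2m(V₀ − E))/ℏ.
κ = √(2 × 1 × 1.63) = 1.806.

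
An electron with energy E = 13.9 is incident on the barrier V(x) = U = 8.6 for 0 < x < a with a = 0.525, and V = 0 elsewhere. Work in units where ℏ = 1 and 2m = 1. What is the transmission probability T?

E > U: inside the barrier k₂ = √(2m(E − U))/ℏ = 2.302, k₂a = 1.209.
Matching at both interfaces gives T⁻¹ = 1 + U² sin²(k₂a) / [4E(E − U)] = 1.219, hence T = 0.820.

T = 0.820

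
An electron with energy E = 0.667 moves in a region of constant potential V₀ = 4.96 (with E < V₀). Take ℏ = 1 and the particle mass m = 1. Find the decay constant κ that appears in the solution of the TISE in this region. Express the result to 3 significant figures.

κ = 2.93

Since E < V₀ the TISE in this region is ψ'' = κ²ψ with κ = √(2m(V₀ − E))/ℏ.
κ = √(2 × 1 × 4.293) = 2.930.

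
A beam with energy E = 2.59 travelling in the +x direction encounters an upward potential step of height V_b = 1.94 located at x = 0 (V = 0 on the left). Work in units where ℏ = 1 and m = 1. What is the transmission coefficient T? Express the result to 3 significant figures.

On each side the TISE gives plane waves with k = √(2m(E − V))/ℏ: k₁ = √(2·1·2.59) = 2.276, k₂ = √(2·1·0.65) = 1.140.
Continuity of ψ and ψ′ at the step yields the reflection amplitude r = (k₁ − k₂)/(k₁ + k₂) = 0.3325; thus R = |r|² = 0.1105, T = 0.8895.

T = 0.889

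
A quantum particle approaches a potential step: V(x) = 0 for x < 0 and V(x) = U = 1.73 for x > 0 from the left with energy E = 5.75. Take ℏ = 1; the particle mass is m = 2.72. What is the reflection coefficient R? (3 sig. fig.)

On each side the TISE gives plane waves with k = √(2m(E − V))/ℏ: k₁ = √(2·2.72·5.75) = 5.593, k₂ = √(2·2.72·4.02) = 4.676.
Continuity of ψ and ψ′ at the step yields the reflection amplitude r = (k₁ − k₂)/(k₁ + k₂) = 0.08924; thus R = |r|² = 0.007964, T = 0.9920.

R = 0.00796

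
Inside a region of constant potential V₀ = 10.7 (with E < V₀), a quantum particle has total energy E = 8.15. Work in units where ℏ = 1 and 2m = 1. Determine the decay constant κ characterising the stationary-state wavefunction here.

Since E < V₀ the TISE in this region is ψ'' = κ²ψ with κ = √(2m(V₀ − E))/ℏ.
κ = √(2 × 0.5 × 2.55) = 1.597.

κ = 1.60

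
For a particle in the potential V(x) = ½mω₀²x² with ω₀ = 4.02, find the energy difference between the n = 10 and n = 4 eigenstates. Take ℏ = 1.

E_n = ℏω₀(n + ½), so ΔE = (10 − 4) ℏω₀ = 6 × 4.02 = 24.12.

ΔE = 24.1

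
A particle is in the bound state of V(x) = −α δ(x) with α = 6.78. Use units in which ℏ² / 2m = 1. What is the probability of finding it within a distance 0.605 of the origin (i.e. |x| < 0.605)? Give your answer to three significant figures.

The normalised bound state is ψ = √κ e^{−κ|x|} with κ = mα/ℏ² = 3.390.
P(|x| < d) = ∫_{−d}^{d} κ e^{−2κ|x|} dx = 1 − e^{−2κd} = 1 − e^{−4.102} = 0.9835.

P = 0.983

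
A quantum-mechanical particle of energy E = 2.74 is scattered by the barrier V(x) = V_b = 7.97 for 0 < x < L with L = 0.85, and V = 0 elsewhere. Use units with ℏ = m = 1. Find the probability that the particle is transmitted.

E < V_b: inside the barrier ψ ∝ e^{±κx} with κ = √(2m(V_b − E))/ℏ = 3.234.
κL = 2.749, sinh(κL) = 7.782.
The exact tunnelling result is T⁻¹ = 1 + V_b² sinh²(κL) / [4E(V_b − E)] = 68.11, so T = 0.0147.

T = 0.0147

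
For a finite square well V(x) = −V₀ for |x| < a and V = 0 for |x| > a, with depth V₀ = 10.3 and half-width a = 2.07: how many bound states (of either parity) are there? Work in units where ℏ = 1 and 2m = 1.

N = 5

Define the well-strength parameter z₀ = (a/ℏ)√(2mV₀) = 2.07 × √(2·0.5·10.3) = 6.643.
The even/odd transcendental equations gain one root per π/2 in z₀, giving N = 1 + ⌊2z₀/π⌋ = 1 + ⌊4.229⌋ = 5.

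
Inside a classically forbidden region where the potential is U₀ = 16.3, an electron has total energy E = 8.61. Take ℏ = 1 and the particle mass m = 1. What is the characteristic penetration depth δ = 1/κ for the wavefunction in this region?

δ = 0.255

Since E < U₀ the TISE in this region is ψ'' = κ²ψ with κ = √(2m(U₀ − E))/ℏ.
κ = √(2 × 1 × 7.69) = 3.922. The penetration depth is δ = 1/κ = 0.255.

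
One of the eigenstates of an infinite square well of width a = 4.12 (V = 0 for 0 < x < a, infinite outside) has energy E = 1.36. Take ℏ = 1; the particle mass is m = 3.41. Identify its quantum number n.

n = 4

For an infinite well E_n = n²π²ℏ²/(2ma²), so n = (a/πℏ)√(2mE).
n = (4.12/π) × √(2 × 3.41 × 1.36) = 3.994 → n = 4.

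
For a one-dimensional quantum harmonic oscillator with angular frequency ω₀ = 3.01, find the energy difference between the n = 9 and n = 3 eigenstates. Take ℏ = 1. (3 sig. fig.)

E_n = ℏω₀(n + ½), so ΔE = (9 − 3) ℏω₀ = 6 × 3.01 = 18.06.

ΔE = 18.1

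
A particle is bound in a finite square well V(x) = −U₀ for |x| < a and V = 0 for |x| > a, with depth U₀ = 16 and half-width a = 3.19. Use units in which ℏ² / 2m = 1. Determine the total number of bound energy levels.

The dimensionless depth is z₀ = a√(2mU₀)/ℏ = 3.19 × √(16.00) = 12.76.
A new bound state (alternating even/odd) appears each time z₀ passes a multiple of π/2, so N = ⌊2z₀/π⌋ + 1 = ⌊8.123⌋ + 1 = 9.

N = 9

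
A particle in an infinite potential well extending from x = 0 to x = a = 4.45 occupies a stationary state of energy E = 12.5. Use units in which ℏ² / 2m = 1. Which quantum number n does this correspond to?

From E_n = n²π²ℏ²/(2ma²) invert to n = √(2ma²E)/(πℏ).
n = (4.45/π) × √(2 × 0.5 × 12.5) = 5.008 → n = 5.

n = 5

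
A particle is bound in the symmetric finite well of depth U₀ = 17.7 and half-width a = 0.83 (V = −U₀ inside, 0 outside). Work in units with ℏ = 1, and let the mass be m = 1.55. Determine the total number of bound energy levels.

N = 4

The dimensionless depth is z₀ = a√(2mU₀)/ℏ = 0.83 × √(54.87) = 6.148.
The even/odd transcendental equations gain one root per π/2 in z₀, giving N = 1 + ⌊2z₀/π⌋ = 1 + ⌊3.914⌋ = 4.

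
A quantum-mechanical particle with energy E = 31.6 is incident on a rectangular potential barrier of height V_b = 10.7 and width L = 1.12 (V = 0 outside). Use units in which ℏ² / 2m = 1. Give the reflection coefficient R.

E > V_b: inside the barrier k₂ = √(2m(E − V_b))/ℏ = 4.572, k₂L = 5.120.
T = [1 + V_b² sin²(k₂L) / (4E(E − V_b))]⁻¹ = 1/1.037 = 0.965.
R = 1 − T = 0.0352.

R = 0.0352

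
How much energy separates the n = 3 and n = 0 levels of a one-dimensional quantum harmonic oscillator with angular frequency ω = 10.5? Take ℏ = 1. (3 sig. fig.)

ΔE = 31.5

E_n = ℏω(n + ½), so ΔE = (3 − 0) ℏω = 3 × 10.5 = 31.50.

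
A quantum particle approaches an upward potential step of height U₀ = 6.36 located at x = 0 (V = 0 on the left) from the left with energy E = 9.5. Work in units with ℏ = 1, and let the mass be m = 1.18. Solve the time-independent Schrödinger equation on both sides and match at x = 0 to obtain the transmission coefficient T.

On each side the TISE gives plane waves with k = √(2m(E − V))/ℏ: k₁ = √(2·1.18·9.5) = 4.735, k₂ = √(2·1.18·3.14) = 2.722.
Matching ψ and ψ′ at x = 0 gives r = (k₁ − k₂)/(k₁ + k₂), so R = r² = 0.07285 and T = 1 − R = 0.9271.

T = 0.927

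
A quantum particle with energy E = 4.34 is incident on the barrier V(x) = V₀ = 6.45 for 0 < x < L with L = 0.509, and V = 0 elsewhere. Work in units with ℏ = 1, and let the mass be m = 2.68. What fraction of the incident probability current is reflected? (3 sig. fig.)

R = 0.891

E < V₀: inside the barrier ψ ∝ e^{±κx} with κ = √(2m(V₀ − E))/ℏ = 3.363.
κL = 1.712, sinh(κL) = 2.679.
Matching ψ, ψ′ at both faces gives T = [1 + V₀² sinh²(κL) / (4E(V₀ − E))]⁻¹ = 1/9.152 = 0.109.
R = 1 − T = 0.891.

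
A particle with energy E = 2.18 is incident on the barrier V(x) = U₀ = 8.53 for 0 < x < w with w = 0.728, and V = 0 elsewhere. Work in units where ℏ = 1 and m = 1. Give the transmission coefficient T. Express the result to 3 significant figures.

T = 0.0169

Since E < U₀ the interior solution is evanescent with decay constant κ = √(2m(U₀ − E))/ℏ = 3.564.
κw = 2.594, sinh(κw) = 6.657.
The exact tunnelling result is T⁻¹ = 1 + U₀² sinh²(κw) / [4E(U₀ − E)] = 59.23, so T = 0.0169.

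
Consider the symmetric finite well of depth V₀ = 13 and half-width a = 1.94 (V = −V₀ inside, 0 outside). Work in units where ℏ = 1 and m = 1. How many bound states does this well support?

Define the well-strength parameter z₀ = (a/ℏ)√(2mV₀) = 1.94 × √(2·1·13) = 9.892.
The even/odd transcendental equations gain one root per π/2 in z₀, giving N = 1 + ⌊2z₀/π⌋ = 1 + ⌊6.298⌋ = 7.

N = 7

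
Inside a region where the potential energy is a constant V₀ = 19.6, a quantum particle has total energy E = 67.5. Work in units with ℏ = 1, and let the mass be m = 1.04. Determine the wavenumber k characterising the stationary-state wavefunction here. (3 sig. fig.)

k = 9.98

With E > V₀ the solution is oscillatory, ψ ∝ e^{±ikx} with k = √(2m(E − V₀))/ℏ.
k = √(2 × 1.04 × 47.9) = 9.982.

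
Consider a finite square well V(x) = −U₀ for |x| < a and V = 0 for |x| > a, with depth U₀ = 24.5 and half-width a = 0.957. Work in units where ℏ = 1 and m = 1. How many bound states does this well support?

Define the well-strength parameter z₀ = (a/ℏ)√(2mU₀) = 0.957 × √(2·1·24.5) = 6.699.
The even/odd transcendental equations gain one root per π/2 in z₀, giving N = 1 + ⌊2z₀/π⌋ = 1 + ⌊4.265⌋ = 5.

N = 5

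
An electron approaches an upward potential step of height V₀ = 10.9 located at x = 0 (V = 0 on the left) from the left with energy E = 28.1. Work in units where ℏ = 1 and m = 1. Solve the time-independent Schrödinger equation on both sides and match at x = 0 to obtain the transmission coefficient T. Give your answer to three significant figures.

On each side the TISE gives plane waves with k = √(2m(E − V))/ℏ: k₁ = √(2·1·28.1) = 7.497, k₂ = √(2·1·17.2) = 5.865.
Matching ψ and ψ′ at x = 0 gives r = (k₁ − k₂)/(k₁ + k₂), so R = r² = 0.01491 and T = 1 − R = 0.9851.

T = 0.985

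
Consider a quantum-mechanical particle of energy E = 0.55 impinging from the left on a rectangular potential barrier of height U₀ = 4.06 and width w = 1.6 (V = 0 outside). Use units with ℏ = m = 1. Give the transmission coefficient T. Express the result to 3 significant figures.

Since E < U₀ the interior solution is evanescent with decay constant κ = √(2m(U₀ − E))/ℏ = 2.650.
κw = 4.239, sinh(κw) = 34.67.
The exact tunnelling result is T⁻¹ = 1 + U₀² sinh²(κw) / [4E(U₀ − E)] = 2567, so T = 0.000390.

T = 0.000390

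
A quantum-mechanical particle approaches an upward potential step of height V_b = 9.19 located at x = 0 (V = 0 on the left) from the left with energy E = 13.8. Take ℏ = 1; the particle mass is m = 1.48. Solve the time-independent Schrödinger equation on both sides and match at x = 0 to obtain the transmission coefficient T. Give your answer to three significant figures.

T = 0.928

On each side the TISE gives plane waves with k = √(2m(E − V))/ℏ: k₁ = √(2·1.48·13.8) = 6.391, k₂ = √(2·1.48·4.61) = 3.694.
Matching ψ and ψ′ at x = 0 gives r = (k₁ − k₂)/(k₁ + k₂), so R = r² = 0.07153 and T = 1 − R = 0.9285.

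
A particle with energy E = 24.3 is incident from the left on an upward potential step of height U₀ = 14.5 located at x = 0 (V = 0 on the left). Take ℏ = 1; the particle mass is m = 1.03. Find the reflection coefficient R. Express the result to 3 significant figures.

R = 0.0498

The wavenumbers are k₁ = √(2mE)/ℏ = 7.075 on the left and k₂ = √(2m(E − U₀))/ℏ = 4.493 on the right.
Continuity of ψ and ψ′ at the step yields the reflection amplitude r = (k₁ − k₂)/(k₁ + k₂) = 0.2232; thus R = |r|² = 0.04982, T = 0.9502.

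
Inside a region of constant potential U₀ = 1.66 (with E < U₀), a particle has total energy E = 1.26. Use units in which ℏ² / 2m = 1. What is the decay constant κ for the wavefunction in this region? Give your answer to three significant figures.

Since E < U₀ the TISE in this region is ψ'' = κ²ψ with κ = √(2m(U₀ − E))/ℏ.
κ = √(2 × 0.5 × 0.4) = 0.6325.

κ = 0.632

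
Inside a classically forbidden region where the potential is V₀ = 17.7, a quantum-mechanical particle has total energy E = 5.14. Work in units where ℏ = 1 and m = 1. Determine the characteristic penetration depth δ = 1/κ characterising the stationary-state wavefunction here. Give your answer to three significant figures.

δ = 0.200

Since E < V₀ the TISE in this region is ψ'' = κ²ψ with κ = √(2m(V₀ − E))/ℏ.
κ = √(2 × 1 × 12.56) = 5.012. The penetration depth is δ = 1/κ = 0.200.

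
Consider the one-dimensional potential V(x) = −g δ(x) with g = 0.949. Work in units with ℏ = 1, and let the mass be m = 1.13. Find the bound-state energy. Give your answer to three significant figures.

The bound state is ψ(x) = √κ e^{−κ|x|}. The derivative jump ψ'(0⁺) − ψ'(0⁻) = −(2mg/ℏ²)ψ(0) fixes κ = mg/ℏ² = 1.072.
Then E = −ℏ²κ²/(2m) = −mg²/(2ℏ²) = -0.5088.

E = -0.509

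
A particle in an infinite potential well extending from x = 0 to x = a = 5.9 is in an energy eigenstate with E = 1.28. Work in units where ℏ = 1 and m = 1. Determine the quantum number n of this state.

n = 3

For an infinite well E_n = n²π²ℏ²/(2ma²), so n = (a/πℏ)√(2mE).
n = (5.9/π) × √(2 × 1 × 1.28) = 3.005 → n = 3.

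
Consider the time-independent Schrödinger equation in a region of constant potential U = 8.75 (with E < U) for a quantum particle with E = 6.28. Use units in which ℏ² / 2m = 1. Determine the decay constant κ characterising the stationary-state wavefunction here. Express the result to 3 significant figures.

Since E < U the TISE in this region is ψ'' = κ²ψ with κ = √(2m(U − E))/ℏ.
κ = √(2 × 0.5 × 2.47) = 1.572.

κ = 1.57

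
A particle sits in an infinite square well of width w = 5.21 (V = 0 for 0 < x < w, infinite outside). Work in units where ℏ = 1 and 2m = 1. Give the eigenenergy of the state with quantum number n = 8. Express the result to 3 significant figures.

Requiring ψ(0) = ψ(w) = 0 quantises k = nπ/w, hence E_n = ℏ²k²/2m = n²π²ℏ²/(2mw²).
E_8 = 8² × π² / (2 × 0.5 × 5.21²) = 23.27.

E = 23.3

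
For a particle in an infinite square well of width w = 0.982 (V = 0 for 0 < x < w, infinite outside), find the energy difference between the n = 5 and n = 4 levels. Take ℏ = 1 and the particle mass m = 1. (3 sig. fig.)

E_n = n²π²ℏ²/(2mw²), so ΔE = (5² − 4²) π²ℏ²/(2mw²).
ΔE = 9 × π² / (2 × 1 × 0.982²) = 46.06.

ΔE = 46.1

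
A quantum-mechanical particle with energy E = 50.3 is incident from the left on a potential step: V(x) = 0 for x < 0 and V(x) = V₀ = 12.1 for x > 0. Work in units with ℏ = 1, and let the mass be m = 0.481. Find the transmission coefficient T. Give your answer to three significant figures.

On each side the TISE gives plane waves with k = √(2m(E − V))/ℏ: k₁ = √(2·0.481·50.3) = 6.956, k₂ = √(2·0.481·38.2) = 6.062.
Continuity of ψ and ψ′ at the step yields the reflection amplitude r = (k₁ − k₂)/(k₁ + k₂) = 0.06868; thus R = |r|² = 0.004718, T = 0.9953.

T = 0.995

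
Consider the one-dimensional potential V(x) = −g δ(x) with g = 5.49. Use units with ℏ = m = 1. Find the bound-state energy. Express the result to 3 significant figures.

E = -15.1

For x ≠ 0 the bound state is ψ ∝ e^{−κ|x|}; integrating the TISE across the delta gives the cusp condition 2κ = 2mg/ℏ², so κ = 5.490.
Then E = −ℏ²κ²/(2m) = −mg²/(2ℏ²) = -15.07.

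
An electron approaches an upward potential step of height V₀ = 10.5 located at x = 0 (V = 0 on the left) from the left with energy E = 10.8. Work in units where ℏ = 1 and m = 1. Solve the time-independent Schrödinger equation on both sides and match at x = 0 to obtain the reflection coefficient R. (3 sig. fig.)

On each side the TISE gives plane waves with k = √(2m(E − V))/ℏ: k₁ = √(2·1·10.8) = 4.648, k₂ = √(2·1·0.3) = 0.7746.
Continuity of ψ and ψ′ at the step yields the reflection amplitude r = (k₁ − k₂)/(k₁ + k₂) = 0.7143; thus R = |r|² = 0.5102, T = 0.4898.

R = 0.510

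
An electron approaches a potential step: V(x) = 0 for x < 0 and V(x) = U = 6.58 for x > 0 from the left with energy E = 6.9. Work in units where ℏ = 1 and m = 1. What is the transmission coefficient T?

T = 0.583

The wavenumbers are k₁ = √(2mE)/ℏ = 3.715 on the left and k₂ = √(2m(E − U))/ℏ = 0.8000 on the right.
Matching ψ and ψ′ at x = 0 gives r = (k₁ − k₂)/(k₁ + k₂), so R = r² = 0.4168 and T = 1 − R = 0.5832.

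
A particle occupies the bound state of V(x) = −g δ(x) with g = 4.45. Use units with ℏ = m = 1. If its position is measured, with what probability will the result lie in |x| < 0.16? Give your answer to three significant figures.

P = 0.759

The normalised bound state is ψ = √κ e^{−κ|x|} with κ = mg/ℏ² = 4.450.
P(|x| < d) = ∫_{−d}^{d} κ e^{−2κ|x|} dx = 1 − e^{−2κd} = 1 − e^{−1.424} = 0.7593.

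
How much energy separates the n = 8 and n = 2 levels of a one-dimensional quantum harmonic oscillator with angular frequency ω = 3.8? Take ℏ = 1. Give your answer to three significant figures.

ΔE = 22.8

E_n = ℏω(n + ½), so ΔE = (8 − 2) ℏω = 6 × 3.8 = 22.80.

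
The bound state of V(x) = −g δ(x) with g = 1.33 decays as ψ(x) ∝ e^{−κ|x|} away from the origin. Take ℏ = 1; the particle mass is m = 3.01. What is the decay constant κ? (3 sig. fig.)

κ = 4.00

Integrate −(ℏ²/2m)ψ'' − gδ(x)ψ = Eψ from −ε to +ε: the ψ'' term gives ψ'(0⁺) − ψ'(0⁻) and the δ term gives −(2mg/ℏ²)ψ(0).
With ψ ∝ e^{−κ|x|} this yields −2κ = −2mg/ℏ², so κ = mg/ℏ² = 4.003.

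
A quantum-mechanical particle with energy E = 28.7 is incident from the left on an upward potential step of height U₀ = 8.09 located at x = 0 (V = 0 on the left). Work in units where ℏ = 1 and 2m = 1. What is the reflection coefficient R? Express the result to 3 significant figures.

The wavenumbers are k₁ = √(2mE)/ℏ = 5.357 on the left and k₂ = √(2m(E − U₀))/ℏ = 4.540 on the right.
Matching ψ and ψ′ at x = 0 gives r = (k₁ − k₂)/(k₁ + k₂), so R = r² = 0.006821 and T = 1 − R = 0.9932.

R = 0.00682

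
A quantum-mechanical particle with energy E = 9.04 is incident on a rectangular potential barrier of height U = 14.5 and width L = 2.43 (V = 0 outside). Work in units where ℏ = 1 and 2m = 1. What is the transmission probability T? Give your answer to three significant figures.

Since E < U the interior solution is evanescent with decay constant κ = √(2m(U − E))/ℏ = 2.337.
κL = 5.678, sinh(κL) = 146.2.
Matching ψ, ψ′ at both faces gives T = [1 + U² sinh²(κL) / (4E(U − E))]⁻¹ = 1/22760 = 0.0000439.

T = 0.0000439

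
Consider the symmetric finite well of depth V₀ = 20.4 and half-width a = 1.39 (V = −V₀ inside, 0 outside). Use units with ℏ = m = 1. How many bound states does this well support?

Define the well-strength parameter z₀ = (a/ℏ)√(2mV₀) = 1.39 × √(2·1·20.4) = 8.879.
The even/odd transcendental equations gain one root per π/2 in z₀, giving N = 1 + ⌊2z₀/π⌋ = 1 + ⌊5.652⌋ = 6.

N = 6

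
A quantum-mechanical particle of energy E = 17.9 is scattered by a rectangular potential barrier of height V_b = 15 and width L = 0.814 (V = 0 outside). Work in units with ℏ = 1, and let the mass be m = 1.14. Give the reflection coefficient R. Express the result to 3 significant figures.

Above the barrier the interior wavenumber is k₂ = √(2m(E − V_b))/ℏ = 2.571, giving phase k₂L = 2.093.
T = [1 + V_b² sin²(k₂L) / (4E(E − V_b))]⁻¹ = 1/1.814 = 0.551.
R = 1 − T = 0.449.

R = 0.449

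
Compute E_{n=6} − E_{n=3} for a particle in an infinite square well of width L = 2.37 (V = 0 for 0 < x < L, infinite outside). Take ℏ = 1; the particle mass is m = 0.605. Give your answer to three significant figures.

ΔE = 39.2

E_n = n²π²ℏ²/(2mL²), so ΔE = (6² − 3²) π²ℏ²/(2mL²).
ΔE = 27 × π² / (2 × 0.605 × 2.37²) = 39.21.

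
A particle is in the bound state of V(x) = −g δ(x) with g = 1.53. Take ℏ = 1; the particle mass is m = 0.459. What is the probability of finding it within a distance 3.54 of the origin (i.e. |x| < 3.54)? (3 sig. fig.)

The normalised bound state is ψ = √κ e^{−κ|x|} with κ = mg/ℏ² = 0.7023.
P(|x| < d) = ∫_{−d}^{d} κ e^{−2κ|x|} dx = 1 − e^{−2κd} = 1 − e^{−4.972} = 0.9931.

P = 0.993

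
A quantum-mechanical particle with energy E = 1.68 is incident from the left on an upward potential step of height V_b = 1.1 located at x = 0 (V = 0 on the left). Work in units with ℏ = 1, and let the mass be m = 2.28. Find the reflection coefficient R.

On each side the TISE gives plane waves with k = √(2m(E − V))/ℏ: k₁ = √(2·2.28·1.68) = 2.768, k₂ = √(2·2.28·0.58) = 1.626.
Continuity of ψ and ψ′ at the step yields the reflection amplitude r = (k₁ − k₂)/(k₁ + k₂) = 0.2598; thus R = |r|² = 0.06749, T = 0.9325.

R = 0.0675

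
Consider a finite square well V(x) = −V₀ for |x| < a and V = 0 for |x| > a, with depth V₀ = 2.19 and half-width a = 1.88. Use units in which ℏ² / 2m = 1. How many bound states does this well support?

N = 2

Define the well-strength parameter z₀ = (a/ℏ)√(2mV₀) = 1.88 × √(2·0.5·2.19) = 2.782.
The even/odd transcendental equations gain one root per π/2 in z₀, giving N = 1 + ⌊2z₀/π⌋ = 1 + ⌊1.771⌋ = 2.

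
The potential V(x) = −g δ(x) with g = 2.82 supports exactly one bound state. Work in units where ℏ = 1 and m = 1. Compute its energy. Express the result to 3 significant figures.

The bound state is ψ(x) = √κ e^{−κ|x|}. The derivative jump ψ'(0⁺) − ψ'(0⁻) = −(2mg/ℏ²)ψ(0) fixes κ = mg/ℏ² = 2.820.
Then E = −ℏ²κ²/(2m) = −mg²/(2ℏ²) = -3.976.

E = -3.98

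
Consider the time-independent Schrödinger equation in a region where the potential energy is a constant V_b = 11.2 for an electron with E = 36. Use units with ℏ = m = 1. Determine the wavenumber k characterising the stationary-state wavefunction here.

With E > V_b the solution is oscillatory, ψ ∝ e^{±ikx} with k = √(2m(E − V_b))/ℏ.
k = √(2 × 1 × 24.8) = 7.043.

k = 7.04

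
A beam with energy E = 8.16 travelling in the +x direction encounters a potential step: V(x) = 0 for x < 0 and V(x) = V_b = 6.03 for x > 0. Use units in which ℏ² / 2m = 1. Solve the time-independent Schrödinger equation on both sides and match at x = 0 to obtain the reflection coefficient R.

On each side the TISE gives plane waves with k = √(2m(E − V))/ℏ: k₁ = √(2·½·8.16) = 2.857, k₂ = √(2·½·2.13) = 1.459.
Continuity of ψ and ψ′ at the step yields the reflection amplitude r = (k₁ − k₂)/(k₁ + k₂) = 0.3237; thus R = |r|² = 0.1048, T = 0.8952.

R = 0.105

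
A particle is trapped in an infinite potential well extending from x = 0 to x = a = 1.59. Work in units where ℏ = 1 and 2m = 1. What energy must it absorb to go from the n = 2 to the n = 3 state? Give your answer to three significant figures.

ΔE = 19.5

E_n = n²π²ℏ²/(2ma²), so ΔE = (3² − 2²) π²ℏ²/(2ma²).
ΔE = 5 × π² / (2 × 0.5 × 1.59²) = 19.52.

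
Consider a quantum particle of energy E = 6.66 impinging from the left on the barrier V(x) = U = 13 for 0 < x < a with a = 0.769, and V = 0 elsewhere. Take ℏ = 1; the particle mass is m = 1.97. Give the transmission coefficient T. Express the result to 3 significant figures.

E < U: inside the barrier ψ ∝ e^{±κx} with κ = √(2m(U − E))/ℏ = 4.998.
κa = 3.843, sinh(κa) = 23.33.
Matching ψ, ψ′ at both faces gives T = [1 + U² sinh²(κa) / (4E(U − E))]⁻¹ = 1/545.7 = 0.00183.

T = 0.00183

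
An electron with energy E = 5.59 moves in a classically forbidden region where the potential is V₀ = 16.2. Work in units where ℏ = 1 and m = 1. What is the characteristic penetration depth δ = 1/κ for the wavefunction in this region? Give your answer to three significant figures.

δ = 0.217

Since E < V₀ the TISE in this region is ψ'' = κ²ψ with κ = √(2m(V₀ − E))/ℏ.
κ = √(2 × 1 × 10.61) = 4.607. The penetration depth is δ = 1/κ = 0.217.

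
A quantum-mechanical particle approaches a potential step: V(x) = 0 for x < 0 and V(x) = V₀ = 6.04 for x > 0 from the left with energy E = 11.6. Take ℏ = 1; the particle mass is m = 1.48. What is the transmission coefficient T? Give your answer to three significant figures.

T = 0.967

On each side the TISE gives plane waves with k = √(2m(E − V))/ℏ: k₁ = √(2·1.48·11.6) = 5.860, k₂ = √(2·1.48·5.56) = 4.057.
Continuity of ψ and ψ′ at the step yields the reflection amplitude r = (k₁ − k₂)/(k₁ + k₂) = 0.1818; thus R = |r|² = 0.03305, T = 0.9669.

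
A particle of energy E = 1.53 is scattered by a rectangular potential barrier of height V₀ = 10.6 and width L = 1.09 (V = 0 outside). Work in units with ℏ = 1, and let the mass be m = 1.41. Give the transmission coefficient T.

T = 0.0000322

Since E < V₀ the interior solution is evanescent with decay constant κ = √(2m(V₀ − E))/ℏ = 5.057.
κL = 5.513, sinh(κL) = 123.9.
The exact tunnelling result is T⁻¹ = 1 + V₀² sinh²(κL) / [4E(V₀ − E)] = 31070, so T = 0.0000322.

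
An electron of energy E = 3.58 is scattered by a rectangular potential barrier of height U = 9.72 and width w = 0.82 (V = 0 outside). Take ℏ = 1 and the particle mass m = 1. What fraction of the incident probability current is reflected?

E < U: inside the barrier ψ ∝ e^{±κx} with κ = √(2m(U − E))/ℏ = 3.504.
κw = 2.874, sinh(κw) = 8.821.
Matching ψ, ψ′ at both faces gives T = [1 + U² sinh²(κw) / (4E(U − E))]⁻¹ = 1/84.62 = 0.0118.
R = 1 − T = 0.988.

R = 0.988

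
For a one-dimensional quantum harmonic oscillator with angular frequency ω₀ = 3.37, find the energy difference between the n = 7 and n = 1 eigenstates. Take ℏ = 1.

ΔE = 20.2

E_n = ℏω₀(n + ½), so ΔE = (7 − 1) ℏω₀ = 6 × 3.37 = 20.22.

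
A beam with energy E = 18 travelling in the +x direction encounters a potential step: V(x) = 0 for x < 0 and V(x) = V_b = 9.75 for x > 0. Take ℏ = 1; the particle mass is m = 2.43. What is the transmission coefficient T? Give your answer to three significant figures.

The wavenumbers are k₁ = √(2mE)/ℏ = 9.353 on the left and k₂ = √(2m(E − V_b))/ℏ = 6.332 on the right.
Matching ψ and ψ′ at x = 0 gives r = (k₁ − k₂)/(k₁ + k₂), so R = r² = 0.03710 and T = 1 − R = 0.9629.

T = 0.963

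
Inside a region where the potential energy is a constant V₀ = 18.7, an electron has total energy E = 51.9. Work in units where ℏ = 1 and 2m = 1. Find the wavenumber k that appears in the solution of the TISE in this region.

k = 5.76

With E > V₀ the solution is oscillatory, ψ ∝ e^{±ikx} with k = √(2m(E − V₀))/ℏ.
k = √(2 × 0.5 × 33.2) = 5.762.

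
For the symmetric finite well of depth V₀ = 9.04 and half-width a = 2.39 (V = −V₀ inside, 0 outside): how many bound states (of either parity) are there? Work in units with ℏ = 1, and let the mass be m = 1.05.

N = 7

The dimensionless depth is z₀ = a√(2mV₀)/ℏ = 2.39 × √(18.98) = 10.41.
The even/odd transcendental equations gain one root per π/2 in z₀, giving N = 1 + ⌊2z₀/π⌋ = 1 + ⌊6.629⌋ = 7.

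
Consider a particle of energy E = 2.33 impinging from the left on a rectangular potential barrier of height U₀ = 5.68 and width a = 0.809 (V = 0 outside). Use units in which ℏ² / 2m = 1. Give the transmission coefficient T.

Since E < U₀ the interior solution is evanescent with decay constant κ = √(2m(U₀ − E))/ℏ = 1.830.
κa = 1.481, sinh(κa) = 2.084.
Matching ψ, ψ′ at both faces gives T = [1 + U₀² sinh²(κa) / (4E(U₀ − E))]⁻¹ = 1/5.489 = 0.182.

T = 0.182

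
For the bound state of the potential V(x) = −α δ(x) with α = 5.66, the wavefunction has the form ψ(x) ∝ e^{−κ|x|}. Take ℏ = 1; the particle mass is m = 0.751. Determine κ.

κ = 4.25

Integrate −(ℏ²/2m)ψ'' − αδ(x)ψ = Eψ from −ε to +ε: the ψ'' term gives ψ'(0⁺) − ψ'(0⁻) and the δ term gives −(2mα/ℏ²)ψ(0).
With ψ ∝ e^{−κ|x|} this yields −2κ = −2mα/ℏ², so κ = mα/ℏ² = 4.251.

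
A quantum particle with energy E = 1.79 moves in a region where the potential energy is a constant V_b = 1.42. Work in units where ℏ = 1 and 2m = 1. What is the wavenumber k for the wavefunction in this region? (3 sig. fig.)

k = 0.608

With E > V_b the solution is oscillatory, ψ ∝ e^{±ikx} with k = √(2m(E − V_b))/ℏ.
k = √(2 × 0.5 × 0.37) = 0.6083.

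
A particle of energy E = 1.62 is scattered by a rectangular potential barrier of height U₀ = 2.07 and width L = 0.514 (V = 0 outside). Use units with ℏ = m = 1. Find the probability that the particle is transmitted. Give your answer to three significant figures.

Since E < U₀ the interior solution is evanescent with decay constant κ = √(2m(U₀ − E))/ℏ = 0.9487.
κL = 0.4876, sinh(κL) = 0.5072.
Matching ψ, ψ′ at both faces gives T = [1 + U₀² sinh²(κL) / (4E(U₀ − E))]⁻¹ = 1/1.378 = 0.726.

T = 0.726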